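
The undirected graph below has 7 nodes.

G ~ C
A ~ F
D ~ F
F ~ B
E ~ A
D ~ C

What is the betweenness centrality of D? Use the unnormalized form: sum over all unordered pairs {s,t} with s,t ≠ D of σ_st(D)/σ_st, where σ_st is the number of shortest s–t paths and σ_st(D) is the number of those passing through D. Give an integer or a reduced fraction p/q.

Pairs whose geodesics pass through D — E–G: 1; E–C: 1; G–A: 1; G–F: 1; G–B: 1; A–C: 1; F–C: 1; B–C: 1.
All other pairs contribute 0.
Summing the contributions gives betweenness(D) = 8.

8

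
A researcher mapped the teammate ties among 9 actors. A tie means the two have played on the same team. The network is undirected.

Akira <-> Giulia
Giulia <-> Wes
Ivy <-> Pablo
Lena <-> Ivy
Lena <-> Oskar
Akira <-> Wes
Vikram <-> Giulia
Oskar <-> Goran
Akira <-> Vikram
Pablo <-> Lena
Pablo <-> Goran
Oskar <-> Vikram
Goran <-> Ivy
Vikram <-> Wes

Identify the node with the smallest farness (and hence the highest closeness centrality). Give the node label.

Farness (sum of distances to all others) for each node — Akira:19, Giulia:19, Goran:16, Ivy:20, Lena:16, Oskar:13, Pablo:20, Vikram:14, Wes:19.
The smallest farness is 13, for Oskar, so Oskar has the highest closeness.

Oskar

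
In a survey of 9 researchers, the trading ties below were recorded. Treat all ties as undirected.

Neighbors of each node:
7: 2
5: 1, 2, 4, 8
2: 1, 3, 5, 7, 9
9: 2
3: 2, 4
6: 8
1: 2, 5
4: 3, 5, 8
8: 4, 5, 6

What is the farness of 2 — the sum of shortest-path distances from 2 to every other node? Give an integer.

12

Distances from 2: 1:1, 3:1, 4:2, 5:1, 6:3, 7:1, 8:2, 9:1.
Sum = 1 + 1 + 2 + 1 + 3 + 1 + 2 + 1 = 12.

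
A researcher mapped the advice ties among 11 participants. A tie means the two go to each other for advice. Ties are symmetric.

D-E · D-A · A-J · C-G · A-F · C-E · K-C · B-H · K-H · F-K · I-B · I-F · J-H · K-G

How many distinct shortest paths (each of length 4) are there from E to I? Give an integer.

2

The shortest distance is 4. The length-4 paths are: E–D–A–F–I; E–C–K–F–I.
That gives 2 distinct shortest paths.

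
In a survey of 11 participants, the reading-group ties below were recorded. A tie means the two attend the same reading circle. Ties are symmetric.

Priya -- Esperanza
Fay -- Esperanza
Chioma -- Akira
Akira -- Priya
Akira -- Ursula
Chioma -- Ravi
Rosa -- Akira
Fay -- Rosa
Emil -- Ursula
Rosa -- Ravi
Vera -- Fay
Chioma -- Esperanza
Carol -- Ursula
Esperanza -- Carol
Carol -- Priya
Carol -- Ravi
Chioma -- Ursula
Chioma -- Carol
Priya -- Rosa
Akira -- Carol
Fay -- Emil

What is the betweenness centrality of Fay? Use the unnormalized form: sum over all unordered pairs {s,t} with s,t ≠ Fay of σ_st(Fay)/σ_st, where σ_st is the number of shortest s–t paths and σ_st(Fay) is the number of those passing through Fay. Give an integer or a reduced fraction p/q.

Pairs whose geodesics pass through Fay — Akira–Vera: 1; Rosa–Vera: 1; Rosa–Emil: 1; Rosa–Esperanza: 1/2; Vera–Emil: 1; Vera–Carol: 1; Vera–Priya: 2/2; Vera–Ravi: 1; Vera–Chioma: 1; Vera–Ursula: 1; Vera–Esperanza: 1; Emil–Priya: 2/4; Emil–Ravi: 1/3; Emil–Esperanza: 1.
All other pairs contribute 0.
Summing the contributions gives betweenness(Fay) = 37/3.

37/3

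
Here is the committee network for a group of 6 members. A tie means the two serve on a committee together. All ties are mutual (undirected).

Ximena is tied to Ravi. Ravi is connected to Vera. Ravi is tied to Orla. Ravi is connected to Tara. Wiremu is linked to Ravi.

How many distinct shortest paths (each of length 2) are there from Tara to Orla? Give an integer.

1

The shortest distance is 2, and the only length-2 path is Tara–Ravi–Orla. So there is exactly 1 shortest path.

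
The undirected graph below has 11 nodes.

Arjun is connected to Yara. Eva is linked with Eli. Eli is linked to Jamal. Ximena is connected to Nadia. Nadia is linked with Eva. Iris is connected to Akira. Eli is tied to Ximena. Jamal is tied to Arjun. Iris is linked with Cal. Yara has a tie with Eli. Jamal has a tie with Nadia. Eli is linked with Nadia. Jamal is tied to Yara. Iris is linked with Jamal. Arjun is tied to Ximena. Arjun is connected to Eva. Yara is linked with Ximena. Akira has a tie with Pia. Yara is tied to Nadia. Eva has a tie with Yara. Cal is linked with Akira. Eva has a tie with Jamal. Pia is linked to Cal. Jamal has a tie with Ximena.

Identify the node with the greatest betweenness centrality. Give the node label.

Unnormalized betweenness of each node: Akira:4, Arjun:1/5, Cal:4, Eli:1/5, Eva:1/2, Iris:21, Jamal:247/10, Nadia:1/5, Pia:0, Ximena:1/2, Yara:7/10.
Jamal has the largest value, 247/10, making it the main broker — the node through which the most shortest paths run.

Jamal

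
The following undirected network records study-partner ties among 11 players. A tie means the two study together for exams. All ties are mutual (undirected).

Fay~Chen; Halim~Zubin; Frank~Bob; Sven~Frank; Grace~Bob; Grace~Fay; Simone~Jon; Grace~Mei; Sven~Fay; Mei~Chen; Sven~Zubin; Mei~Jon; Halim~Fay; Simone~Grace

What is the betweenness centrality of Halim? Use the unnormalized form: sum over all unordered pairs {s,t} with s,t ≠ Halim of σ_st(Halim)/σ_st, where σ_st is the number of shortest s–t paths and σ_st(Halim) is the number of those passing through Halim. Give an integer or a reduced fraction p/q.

Pairs whose geodesics pass through Halim — Mei–Zubin: 2/4; Jon–Zubin: 3/6; Simone–Zubin: 1/2; Grace–Zubin: 1/2; Zubin–Fay: 1/2; Zubin–Chen: 1/2.
All other pairs contribute 0.
Summing the contributions gives betweenness(Halim) = 3.

3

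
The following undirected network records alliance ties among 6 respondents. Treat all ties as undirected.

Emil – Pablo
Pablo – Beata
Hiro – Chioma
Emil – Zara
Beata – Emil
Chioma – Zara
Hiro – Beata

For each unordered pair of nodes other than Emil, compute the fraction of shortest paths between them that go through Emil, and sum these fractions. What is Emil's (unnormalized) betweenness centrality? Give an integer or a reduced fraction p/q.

Pairs whose geodesics pass through Emil — Zara–Beata: 1; Zara–Pablo: 1; Chioma–Pablo: 1/2.
All other pairs contribute 0.
Summing the contributions gives betweenness(Emil) = 5/2.

5/2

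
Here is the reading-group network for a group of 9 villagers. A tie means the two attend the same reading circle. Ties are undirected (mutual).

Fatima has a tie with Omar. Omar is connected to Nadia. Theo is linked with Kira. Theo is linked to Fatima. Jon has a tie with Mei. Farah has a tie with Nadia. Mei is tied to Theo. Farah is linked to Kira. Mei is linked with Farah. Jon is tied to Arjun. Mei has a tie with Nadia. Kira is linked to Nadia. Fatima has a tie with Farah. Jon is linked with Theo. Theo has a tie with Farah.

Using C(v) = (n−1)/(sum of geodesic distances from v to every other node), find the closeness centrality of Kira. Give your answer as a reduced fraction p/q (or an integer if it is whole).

4/7

Distances from Kira: Arjun:3, Farah:1, Fatima:2, Jon:2, Mei:2, Nadia:1, Omar:2, Theo:1. Sum = 14.
n = 9, so closeness = 8/14 = 4/7.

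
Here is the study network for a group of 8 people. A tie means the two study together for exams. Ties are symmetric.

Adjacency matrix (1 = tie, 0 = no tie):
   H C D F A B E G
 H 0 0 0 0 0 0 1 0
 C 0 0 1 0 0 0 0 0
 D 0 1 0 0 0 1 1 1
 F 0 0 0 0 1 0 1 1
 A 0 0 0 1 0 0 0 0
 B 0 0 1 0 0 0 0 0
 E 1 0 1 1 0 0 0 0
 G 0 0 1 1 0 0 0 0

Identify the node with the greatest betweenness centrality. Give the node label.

D

Unnormalized betweenness of each node: A:0, B:0, C:0, D:12, E:9, F:7, G:3, H:0.
D has the largest value, 12, making it the main broker — the node through which the most shortest paths run.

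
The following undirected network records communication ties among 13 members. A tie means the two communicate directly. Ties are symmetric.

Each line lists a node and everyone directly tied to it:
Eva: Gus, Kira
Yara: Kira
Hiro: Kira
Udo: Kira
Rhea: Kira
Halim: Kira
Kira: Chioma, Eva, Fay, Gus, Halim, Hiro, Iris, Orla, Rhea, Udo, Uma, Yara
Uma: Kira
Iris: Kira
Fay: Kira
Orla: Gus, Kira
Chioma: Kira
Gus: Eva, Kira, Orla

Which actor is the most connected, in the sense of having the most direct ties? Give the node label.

Kira

Degrees — Chioma:1, Eva:2, Fay:1, Gus:3, Halim:1, Hiro:1, Iris:1, Kira:12, Orla:2, Rhea:1, Udo:1, Uma:1, Yara:1.
The maximum is 12, attained only by Kira.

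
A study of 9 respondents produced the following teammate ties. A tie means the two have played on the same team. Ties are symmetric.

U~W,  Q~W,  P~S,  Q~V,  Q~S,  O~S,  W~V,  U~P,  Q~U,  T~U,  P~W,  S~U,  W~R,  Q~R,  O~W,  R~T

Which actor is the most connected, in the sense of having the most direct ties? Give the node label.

Degrees — O:2, P:3, Q:5, R:3, S:4, T:2, U:5, V:2, W:6.
The maximum is 6, attained only by W.

W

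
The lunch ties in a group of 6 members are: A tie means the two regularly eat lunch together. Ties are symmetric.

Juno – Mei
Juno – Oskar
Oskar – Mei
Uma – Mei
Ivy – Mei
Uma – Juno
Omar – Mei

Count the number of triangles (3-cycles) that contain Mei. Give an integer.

2

Mei's neighbors: Ivy, Juno, Omar, Oskar, and Uma.
Neighbor pairs that are themselves tied: Mei–Juno–Oskar; Mei–Juno–Uma. Each forms one triangle with Mei, for 2 in total.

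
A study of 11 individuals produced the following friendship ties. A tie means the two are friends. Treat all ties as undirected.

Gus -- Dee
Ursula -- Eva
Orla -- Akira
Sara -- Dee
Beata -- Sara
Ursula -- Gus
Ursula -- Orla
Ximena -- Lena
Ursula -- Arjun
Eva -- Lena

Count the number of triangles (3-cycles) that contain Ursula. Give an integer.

Ursula's neighbors are Arjun, Eva, Gus, and Orla, but none of them are tied to each other, so no triangle contains Ursula.

0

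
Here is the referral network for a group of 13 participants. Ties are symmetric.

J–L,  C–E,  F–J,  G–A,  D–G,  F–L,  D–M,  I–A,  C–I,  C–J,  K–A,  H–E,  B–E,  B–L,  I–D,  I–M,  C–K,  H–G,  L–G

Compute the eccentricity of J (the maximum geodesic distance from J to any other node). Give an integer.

3

Distances from J: A:3, B:2, C:1, D:3, E:2, F:1, G:2, H:3, I:2, K:2, L:1, M:3.
The largest is 3 (to D, H, A, and M), so the eccentricity of J is 3.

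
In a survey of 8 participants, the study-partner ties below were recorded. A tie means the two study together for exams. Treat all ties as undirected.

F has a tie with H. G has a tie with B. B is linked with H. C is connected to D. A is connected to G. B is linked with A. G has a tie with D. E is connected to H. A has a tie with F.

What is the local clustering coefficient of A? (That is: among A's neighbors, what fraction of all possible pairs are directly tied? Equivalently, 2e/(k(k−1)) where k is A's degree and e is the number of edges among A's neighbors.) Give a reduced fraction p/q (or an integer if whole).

A's neighbors: B, F, and G (k = 3).
Possible neighbor pairs: C(3,2) = 3. Edges among them: B–G → e = 1.
Clustering(A) = 1/3.

1/3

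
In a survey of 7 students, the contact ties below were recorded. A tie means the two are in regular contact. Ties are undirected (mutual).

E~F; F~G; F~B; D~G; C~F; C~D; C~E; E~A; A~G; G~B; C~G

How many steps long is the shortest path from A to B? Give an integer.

2

One shortest route is A – G – B, which uses 2 edges, and A and B are not directly tied, so nothing shorter exists. So d(A,B) = 2.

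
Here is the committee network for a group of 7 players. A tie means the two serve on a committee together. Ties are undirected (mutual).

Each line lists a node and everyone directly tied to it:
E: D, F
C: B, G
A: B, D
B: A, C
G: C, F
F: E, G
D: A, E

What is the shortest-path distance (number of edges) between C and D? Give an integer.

One shortest route is C – B – A – D, which uses 3 edges, and at distance 2 from C we only reach {A, F}, which does not include D. So d(C,D) = 3.

3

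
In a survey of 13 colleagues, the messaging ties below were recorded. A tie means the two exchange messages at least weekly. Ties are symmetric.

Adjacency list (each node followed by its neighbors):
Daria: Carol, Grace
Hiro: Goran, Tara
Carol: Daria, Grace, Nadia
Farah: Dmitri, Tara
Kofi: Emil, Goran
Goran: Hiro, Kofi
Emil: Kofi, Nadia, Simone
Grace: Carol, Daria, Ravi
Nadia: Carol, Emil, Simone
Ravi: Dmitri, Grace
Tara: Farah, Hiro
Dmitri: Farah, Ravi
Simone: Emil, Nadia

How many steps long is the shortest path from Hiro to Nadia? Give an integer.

4

One shortest route is Hiro – Goran – Kofi – Emil – Nadia, which uses 4 edges, and at distance 3 from Hiro we only reach {Dmitri, Emil}, which does not include Nadia. So d(Hiro,Nadia) = 4.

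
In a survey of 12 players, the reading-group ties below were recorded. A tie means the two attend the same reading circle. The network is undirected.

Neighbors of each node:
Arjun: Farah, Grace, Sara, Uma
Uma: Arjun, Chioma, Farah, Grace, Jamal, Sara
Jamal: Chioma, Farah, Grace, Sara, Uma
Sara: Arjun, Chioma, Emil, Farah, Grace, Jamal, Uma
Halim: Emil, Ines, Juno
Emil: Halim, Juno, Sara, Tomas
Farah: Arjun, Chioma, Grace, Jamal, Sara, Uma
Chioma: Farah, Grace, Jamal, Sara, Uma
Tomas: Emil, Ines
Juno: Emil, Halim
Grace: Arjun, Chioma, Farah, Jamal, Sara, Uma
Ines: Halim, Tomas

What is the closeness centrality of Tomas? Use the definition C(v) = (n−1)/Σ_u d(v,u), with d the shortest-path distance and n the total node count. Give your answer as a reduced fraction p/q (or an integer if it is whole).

11/26

Distances from Tomas: Arjun:3, Chioma:3, Emil:1, Farah:3, Grace:3, Halim:2, Ines:1, Jamal:3, Juno:2, Sara:2, Uma:3. Sum = 26.
n = 12, so closeness = 11/26.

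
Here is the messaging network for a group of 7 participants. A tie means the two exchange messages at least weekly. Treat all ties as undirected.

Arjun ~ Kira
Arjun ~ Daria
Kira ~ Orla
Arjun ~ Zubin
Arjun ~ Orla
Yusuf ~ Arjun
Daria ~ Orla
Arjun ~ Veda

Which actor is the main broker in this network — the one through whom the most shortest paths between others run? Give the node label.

Unnormalized betweenness of each node: Arjun:25/2, Daria:0, Kira:0, Orla:1/2, Veda:0, Yusuf:0, Zubin:0.
Arjun has the largest value, 25/2, making it the main broker — the node through which the most shortest paths run.

Arjun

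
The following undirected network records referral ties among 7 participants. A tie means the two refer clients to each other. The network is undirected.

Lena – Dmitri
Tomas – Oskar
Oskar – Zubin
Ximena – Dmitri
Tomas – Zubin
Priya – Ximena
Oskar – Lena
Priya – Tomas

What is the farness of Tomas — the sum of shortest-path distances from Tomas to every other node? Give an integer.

Distances from Tomas: Dmitri:3, Lena:2, Oskar:1, Priya:1, Ximena:2, Zubin:1.
Sum = 3 + 2 + 1 + 1 + 2 + 1 = 10.

10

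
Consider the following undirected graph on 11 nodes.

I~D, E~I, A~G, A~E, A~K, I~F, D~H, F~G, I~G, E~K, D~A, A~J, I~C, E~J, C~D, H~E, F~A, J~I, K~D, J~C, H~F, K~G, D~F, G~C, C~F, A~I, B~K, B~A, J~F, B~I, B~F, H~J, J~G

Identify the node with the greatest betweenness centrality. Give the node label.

F

Unnormalized betweenness of each node: A:31/10, B:9/20, C:2/5, D:149/60, E:23/15, F:64/15, G:89/60, H:7/10, I:211/60, J:38/15, K:23/15.
F has the largest value, 64/15, making it the main broker — the node through which the most shortest paths run.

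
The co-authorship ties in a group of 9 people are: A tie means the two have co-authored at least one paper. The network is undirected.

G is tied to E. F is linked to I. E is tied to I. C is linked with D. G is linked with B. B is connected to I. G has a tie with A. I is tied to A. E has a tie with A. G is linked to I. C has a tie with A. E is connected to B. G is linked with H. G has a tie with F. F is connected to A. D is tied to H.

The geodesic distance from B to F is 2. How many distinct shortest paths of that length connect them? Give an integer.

The shortest distance is 2. The length-2 paths are: B–I–F; B–G–F.
That gives 2 distinct shortest paths.

2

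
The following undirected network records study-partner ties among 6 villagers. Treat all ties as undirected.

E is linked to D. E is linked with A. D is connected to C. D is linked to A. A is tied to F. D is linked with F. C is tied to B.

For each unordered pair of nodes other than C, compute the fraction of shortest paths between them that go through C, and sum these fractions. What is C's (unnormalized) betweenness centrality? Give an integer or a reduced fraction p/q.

4

Pairs whose geodesics pass through C — D–B: 1; E–B: 1; A–B: 1; F–B: 1.
All other pairs contribute 0.
Summing the contributions gives betweenness(C) = 4.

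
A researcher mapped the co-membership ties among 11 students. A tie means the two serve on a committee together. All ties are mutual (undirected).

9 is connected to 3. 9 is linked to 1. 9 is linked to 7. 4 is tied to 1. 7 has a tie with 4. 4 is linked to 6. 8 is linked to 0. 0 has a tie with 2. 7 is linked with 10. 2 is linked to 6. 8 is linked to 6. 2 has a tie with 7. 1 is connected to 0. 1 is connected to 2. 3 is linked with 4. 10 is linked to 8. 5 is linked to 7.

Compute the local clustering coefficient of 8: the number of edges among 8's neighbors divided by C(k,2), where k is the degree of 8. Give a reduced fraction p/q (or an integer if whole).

8's neighbors: 0, 6, and 10 (k = 3).
Possible neighbor pairs: C(3,2) = 3. Edges among them: none → e = 0.
Clustering(8) = 0/3 = 0.

0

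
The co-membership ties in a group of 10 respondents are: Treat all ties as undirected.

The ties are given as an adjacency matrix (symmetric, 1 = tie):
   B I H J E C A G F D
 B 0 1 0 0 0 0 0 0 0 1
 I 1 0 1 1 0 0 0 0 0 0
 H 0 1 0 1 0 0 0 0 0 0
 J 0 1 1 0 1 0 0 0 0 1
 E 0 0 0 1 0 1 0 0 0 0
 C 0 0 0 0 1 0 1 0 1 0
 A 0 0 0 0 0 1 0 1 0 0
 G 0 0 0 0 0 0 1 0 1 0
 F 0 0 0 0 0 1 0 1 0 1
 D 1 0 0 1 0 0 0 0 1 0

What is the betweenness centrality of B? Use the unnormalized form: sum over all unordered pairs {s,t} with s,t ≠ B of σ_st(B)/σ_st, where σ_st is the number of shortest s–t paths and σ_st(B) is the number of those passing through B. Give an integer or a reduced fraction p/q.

3/2

Pairs whose geodesics pass through B — I–G: 1/2; I–F: 1/2; I–D: 1/2.
All other pairs contribute 0.
Summing the contributions gives betweenness(B) = 3/2.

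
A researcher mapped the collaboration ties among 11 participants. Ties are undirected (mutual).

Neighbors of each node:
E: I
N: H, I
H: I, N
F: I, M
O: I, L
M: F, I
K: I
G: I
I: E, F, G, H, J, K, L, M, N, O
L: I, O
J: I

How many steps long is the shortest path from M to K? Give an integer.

One shortest route is M – I – K, which uses 2 edges, and M and K are not directly tied, so nothing shorter exists. So d(M,K) = 2.

2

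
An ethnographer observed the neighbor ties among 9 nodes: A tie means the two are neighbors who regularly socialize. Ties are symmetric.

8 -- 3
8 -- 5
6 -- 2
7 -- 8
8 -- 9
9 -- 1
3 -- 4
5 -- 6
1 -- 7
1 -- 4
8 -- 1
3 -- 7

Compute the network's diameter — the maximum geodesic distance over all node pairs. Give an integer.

Eccentricity of each node (its greatest distance to any other): 1:4, 2:5, 3:4, 4:5, 5:3, 6:4, 7:4, 8:3, 9:4.
The maximum eccentricity is 5, realized for instance by the pair 2–4 via 2 – 6 – 5 – 8 – 3 – 4. So the diameter is 5.

5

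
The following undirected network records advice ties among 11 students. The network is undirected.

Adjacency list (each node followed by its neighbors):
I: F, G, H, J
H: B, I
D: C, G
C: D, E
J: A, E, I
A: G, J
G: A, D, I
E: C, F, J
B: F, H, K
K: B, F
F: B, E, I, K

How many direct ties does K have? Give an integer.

2

K is directly tied to B and F. That is 2 neighbors, so the degree of K is 2.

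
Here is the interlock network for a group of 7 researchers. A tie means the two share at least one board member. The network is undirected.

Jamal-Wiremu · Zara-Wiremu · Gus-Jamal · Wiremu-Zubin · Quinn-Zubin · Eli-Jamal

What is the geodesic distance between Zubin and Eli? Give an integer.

One shortest route is Zubin – Wiremu – Jamal – Eli, which uses 3 edges, and at distance 2 from Zubin we only reach {Jamal, Zara}, which does not include Eli. So d(Zubin,Eli) = 3.

3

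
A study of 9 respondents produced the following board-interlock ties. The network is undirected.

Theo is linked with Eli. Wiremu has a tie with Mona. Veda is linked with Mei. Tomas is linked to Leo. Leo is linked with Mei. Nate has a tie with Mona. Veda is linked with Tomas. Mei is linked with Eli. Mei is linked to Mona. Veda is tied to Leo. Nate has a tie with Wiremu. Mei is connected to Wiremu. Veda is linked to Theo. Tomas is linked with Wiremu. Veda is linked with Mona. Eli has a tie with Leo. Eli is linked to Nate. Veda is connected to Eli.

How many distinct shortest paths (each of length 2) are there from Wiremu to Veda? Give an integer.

The shortest distance is 2. The length-2 paths are: Wiremu–Mei–Veda; Wiremu–Tomas–Veda; Wiremu–Mona–Veda.
That gives 3 distinct shortest paths.

3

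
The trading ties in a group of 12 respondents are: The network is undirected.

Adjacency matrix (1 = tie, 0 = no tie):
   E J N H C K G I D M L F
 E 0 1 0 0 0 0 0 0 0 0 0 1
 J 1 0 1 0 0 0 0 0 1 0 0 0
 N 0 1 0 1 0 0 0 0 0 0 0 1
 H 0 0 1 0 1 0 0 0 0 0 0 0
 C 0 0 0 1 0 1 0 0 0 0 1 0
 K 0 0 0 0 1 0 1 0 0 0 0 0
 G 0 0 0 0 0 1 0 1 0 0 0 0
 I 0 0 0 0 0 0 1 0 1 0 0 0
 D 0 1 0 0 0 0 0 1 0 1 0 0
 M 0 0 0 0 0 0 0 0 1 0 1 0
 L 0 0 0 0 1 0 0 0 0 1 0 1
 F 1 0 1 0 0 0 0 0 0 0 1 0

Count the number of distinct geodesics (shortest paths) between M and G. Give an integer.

The shortest distance is 3, and the only length-3 path is M–D–I–G. So there is exactly 1 shortest path.

1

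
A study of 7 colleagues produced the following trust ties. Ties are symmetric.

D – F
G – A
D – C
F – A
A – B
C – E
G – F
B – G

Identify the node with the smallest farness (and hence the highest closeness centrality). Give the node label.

F

Farness (sum of distances to all others) for each node — A:12, B:16, C:14, D:11, E:19, F:10, G:12.
The smallest farness is 10, for F, so F has the highest closeness.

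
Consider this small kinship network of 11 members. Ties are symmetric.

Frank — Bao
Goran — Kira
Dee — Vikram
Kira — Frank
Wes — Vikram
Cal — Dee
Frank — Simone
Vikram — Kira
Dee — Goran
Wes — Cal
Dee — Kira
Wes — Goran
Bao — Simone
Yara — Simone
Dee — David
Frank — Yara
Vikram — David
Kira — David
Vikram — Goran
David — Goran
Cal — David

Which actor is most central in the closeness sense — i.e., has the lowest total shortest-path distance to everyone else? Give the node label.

Farness (sum of distances to all others) for each node — Bao:26, Cal:24, David:18, Dee:18, Frank:18, Goran:18, Kira:15, Simone:25, Vikram:18, Wes:24, Yara:26.
The smallest farness is 15, for Kira, so Kira has the highest closeness.

Kira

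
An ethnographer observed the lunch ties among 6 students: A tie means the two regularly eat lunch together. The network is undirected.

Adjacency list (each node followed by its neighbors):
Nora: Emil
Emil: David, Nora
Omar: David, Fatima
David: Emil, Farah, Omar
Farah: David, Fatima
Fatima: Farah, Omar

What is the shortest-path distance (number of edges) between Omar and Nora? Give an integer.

3

One shortest route is Omar – David – Emil – Nora, which uses 3 edges, and at distance 2 from Omar we only reach {Emil, Farah}, which does not include Nora. So d(Omar,Nora) = 3.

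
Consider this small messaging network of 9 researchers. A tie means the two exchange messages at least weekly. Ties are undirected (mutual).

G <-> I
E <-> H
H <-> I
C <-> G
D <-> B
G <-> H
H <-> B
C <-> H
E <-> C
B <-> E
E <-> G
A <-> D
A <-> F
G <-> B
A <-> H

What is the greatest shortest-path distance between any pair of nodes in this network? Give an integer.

3

Eccentricity of each node (its greatest distance to any other): A:2, B:3, C:3, D:3, E:3, F:3, G:3, H:2, I:3.
The maximum eccentricity is 3, realized for instance by the pair B–F via B – H – A – F. So the diameter is 3.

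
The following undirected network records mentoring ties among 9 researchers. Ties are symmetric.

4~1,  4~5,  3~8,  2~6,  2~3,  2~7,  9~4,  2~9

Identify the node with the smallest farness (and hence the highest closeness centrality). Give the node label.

Farness (sum of distances to all others) for each node — 1:25, 2:14, 3:19, 4:18, 5:25, 6:21, 7:21, 8:26, 9:15.
The smallest farness is 14, for 2, so 2 has the highest closeness.

2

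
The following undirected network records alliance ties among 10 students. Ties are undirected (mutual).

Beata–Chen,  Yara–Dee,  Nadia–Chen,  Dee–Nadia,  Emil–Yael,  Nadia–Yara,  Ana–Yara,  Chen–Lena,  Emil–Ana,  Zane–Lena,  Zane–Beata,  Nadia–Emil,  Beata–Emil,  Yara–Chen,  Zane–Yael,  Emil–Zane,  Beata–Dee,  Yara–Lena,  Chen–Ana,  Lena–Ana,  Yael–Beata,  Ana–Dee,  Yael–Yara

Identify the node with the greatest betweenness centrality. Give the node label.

Unnormalized betweenness of each node: Ana:9/4, Beata:41/12, Chen:9/4, Dee:5/4, Emil:41/12, Lena:3/2, Nadia:5/4, Yael:7/6, Yara:4, Zane:3/2.
Yara has the largest value, 4, making it the main broker — the node through which the most shortest paths run.

Yara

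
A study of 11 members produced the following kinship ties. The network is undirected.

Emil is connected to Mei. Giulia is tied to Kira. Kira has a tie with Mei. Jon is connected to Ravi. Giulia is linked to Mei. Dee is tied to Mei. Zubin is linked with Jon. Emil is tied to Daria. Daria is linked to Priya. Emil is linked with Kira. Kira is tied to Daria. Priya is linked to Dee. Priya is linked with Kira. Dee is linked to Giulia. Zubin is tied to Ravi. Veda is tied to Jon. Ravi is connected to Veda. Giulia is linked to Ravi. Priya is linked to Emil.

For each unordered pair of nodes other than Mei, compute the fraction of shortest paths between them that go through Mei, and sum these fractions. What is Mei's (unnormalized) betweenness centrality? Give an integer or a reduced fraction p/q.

Pairs whose geodesics pass through Mei — Ravi–Emil: 1/2; Zubin–Emil: 1/2; Jon–Emil: 1/2; Veda–Emil: 1/2; Emil–Giulia: 1/2; Emil–Dee: 1/2; Kira–Dee: 1/3.
All other pairs contribute 0.
Summing the contributions gives betweenness(Mei) = 10/3.

10/3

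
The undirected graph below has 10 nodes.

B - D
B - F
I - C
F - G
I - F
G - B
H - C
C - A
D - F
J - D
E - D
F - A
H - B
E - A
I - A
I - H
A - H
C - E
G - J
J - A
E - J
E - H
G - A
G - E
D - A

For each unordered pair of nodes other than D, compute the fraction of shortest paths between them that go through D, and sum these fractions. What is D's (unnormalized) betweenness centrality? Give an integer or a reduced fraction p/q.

7/4

Pairs whose geodesics pass through D — A–B: 1/4; F–E: 1/3; F–J: 1/3; E–B: 1/3; B–J: 1/2.
All other pairs contribute 0.
Summing the contributions gives betweenness(D) = 7/4.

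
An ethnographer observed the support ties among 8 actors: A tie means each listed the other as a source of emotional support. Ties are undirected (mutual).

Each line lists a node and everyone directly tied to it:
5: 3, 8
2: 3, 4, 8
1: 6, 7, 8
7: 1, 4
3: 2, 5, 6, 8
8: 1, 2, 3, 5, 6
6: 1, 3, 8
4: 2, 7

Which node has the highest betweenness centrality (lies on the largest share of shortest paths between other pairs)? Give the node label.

Unnormalized betweenness of each node: 1:4, 2:4, 3:7/3, 4:4/3, 5:0, 6:5/6, 7:4/3, 8:37/6.
8 has the largest value, 37/6, making it the main broker — the node through which the most shortest paths run.

8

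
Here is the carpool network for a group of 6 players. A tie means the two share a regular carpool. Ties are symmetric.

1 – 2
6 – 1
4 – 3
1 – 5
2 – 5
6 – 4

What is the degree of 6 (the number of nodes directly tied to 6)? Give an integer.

6 is directly tied to 1 and 4. That is 2 neighbors, so the degree of 6 is 2.

2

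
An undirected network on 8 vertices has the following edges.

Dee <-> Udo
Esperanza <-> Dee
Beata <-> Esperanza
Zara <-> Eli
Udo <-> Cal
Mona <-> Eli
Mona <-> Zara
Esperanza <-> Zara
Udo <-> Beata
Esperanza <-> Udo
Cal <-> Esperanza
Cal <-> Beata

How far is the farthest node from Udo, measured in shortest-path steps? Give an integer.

3

Distances from Udo: Beata:1, Cal:1, Dee:1, Eli:3, Esperanza:1, Mona:3, Zara:2.
The largest is 3 (to Mona and Eli), so the eccentricity of Udo is 3.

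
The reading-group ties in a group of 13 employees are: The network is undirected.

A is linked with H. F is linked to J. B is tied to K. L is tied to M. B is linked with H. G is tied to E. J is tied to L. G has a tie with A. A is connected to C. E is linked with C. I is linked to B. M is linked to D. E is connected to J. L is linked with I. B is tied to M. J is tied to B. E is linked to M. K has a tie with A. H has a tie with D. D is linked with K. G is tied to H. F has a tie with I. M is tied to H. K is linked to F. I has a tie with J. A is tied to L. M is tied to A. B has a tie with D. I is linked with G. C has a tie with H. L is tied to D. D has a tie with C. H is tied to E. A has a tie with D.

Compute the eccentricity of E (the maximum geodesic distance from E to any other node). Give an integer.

3

Distances from E: A:2, B:2, C:1, D:2, F:2, G:1, H:1, I:2, J:1, K:3, L:2, M:1.
The largest is 3 (to K), so the eccentricity of E is 3.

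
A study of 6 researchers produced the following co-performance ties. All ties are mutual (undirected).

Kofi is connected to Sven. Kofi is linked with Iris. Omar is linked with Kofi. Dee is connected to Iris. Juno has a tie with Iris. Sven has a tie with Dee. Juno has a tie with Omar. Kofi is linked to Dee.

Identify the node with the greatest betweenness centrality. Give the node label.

Unnormalized betweenness of each node: Dee:5/6, Iris:13/6, Juno:1/2, Kofi:11/3, Omar:5/6, Sven:0.
Kofi has the largest value, 11/3, making it the main broker — the node through which the most shortest paths run.

Kofi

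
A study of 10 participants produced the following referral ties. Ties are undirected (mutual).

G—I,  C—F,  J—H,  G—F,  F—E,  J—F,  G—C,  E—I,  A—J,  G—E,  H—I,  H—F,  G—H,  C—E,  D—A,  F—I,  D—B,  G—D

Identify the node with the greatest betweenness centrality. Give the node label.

G

Unnormalized betweenness of each node: A:2, B:0, C:0, D:31/3, E:1/3, F:11/2, G:25/2, H:4/3, I:1/3, J:11/3.
G has the largest value, 25/2, making it the main broker — the node through which the most shortest paths run.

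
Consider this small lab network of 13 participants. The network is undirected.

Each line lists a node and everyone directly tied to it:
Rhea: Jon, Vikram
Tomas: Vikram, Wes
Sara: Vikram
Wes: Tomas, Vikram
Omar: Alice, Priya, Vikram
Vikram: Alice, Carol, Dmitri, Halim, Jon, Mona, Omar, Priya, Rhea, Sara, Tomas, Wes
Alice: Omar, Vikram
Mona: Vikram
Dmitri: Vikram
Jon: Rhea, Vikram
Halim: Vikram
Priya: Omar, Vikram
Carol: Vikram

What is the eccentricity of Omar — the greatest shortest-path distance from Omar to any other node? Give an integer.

2

Distances from Omar: Alice:1, Carol:2, Dmitri:2, Halim:2, Jon:2, Mona:2, Priya:1, Rhea:2, Sara:2, Tomas:2, Vikram:1, Wes:2.
The largest is 2 (to Mona, Carol, Rhea, Sara, Halim, Wes, Jon, Dmitri, and Tomas), so the eccentricity of Omar is 2.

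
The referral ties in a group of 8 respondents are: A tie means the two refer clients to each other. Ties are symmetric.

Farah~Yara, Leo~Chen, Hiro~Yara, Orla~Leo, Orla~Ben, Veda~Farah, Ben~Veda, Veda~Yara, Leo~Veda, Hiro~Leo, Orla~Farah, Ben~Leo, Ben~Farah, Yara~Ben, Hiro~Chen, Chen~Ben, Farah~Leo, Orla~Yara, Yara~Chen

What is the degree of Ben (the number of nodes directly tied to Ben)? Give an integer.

Ben is directly tied to Chen, Farah, Leo, Orla, Veda, and Yara. That is 6 neighbors, so the degree of Ben is 6.

6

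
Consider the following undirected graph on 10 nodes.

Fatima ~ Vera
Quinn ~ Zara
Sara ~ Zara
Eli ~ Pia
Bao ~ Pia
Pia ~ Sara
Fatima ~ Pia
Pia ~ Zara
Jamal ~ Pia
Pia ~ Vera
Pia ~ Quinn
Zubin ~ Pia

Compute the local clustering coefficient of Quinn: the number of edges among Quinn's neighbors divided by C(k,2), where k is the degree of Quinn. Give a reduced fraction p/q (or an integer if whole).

Quinn's neighbors: Pia and Zara (k = 2).
Possible neighbor pairs: C(2,2) = 1. Edges among them: Pia–Zara → e = 1.
Clustering(Quinn) = 1/1.

1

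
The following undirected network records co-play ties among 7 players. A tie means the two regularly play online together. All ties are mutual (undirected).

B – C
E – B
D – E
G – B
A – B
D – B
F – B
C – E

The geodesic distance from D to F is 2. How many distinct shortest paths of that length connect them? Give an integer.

1

The shortest distance is 2, and the only length-2 path is D–B–F. So there is exactly 1 shortest path.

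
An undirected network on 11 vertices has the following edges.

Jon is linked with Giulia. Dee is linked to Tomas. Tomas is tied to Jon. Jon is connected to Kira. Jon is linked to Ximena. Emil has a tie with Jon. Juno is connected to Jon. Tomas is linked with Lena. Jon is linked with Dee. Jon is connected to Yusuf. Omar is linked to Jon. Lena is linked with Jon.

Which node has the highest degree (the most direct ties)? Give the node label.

Degrees — Dee:2, Emil:1, Giulia:1, Jon:10, Juno:1, Kira:1, Lena:2, Omar:1, Tomas:3, Ximena:1, Yusuf:1.
The maximum is 10, attained only by Jon.

Jon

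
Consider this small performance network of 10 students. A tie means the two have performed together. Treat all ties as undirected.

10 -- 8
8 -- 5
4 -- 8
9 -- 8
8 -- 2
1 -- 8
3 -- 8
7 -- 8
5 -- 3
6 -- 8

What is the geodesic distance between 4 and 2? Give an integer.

One shortest route is 4 – 8 – 2, which uses 2 edges, and 4 and 2 are not directly tied, so nothing shorter exists. So d(4,2) = 2.

2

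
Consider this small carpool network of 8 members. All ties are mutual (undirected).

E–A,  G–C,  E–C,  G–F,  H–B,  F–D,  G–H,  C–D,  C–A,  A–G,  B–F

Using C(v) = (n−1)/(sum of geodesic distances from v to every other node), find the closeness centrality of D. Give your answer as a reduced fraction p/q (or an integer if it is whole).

7/13

Distances from D: A:2, B:2, C:1, E:2, F:1, G:2, H:3. Sum = 13.
n = 8, so closeness = 7/13.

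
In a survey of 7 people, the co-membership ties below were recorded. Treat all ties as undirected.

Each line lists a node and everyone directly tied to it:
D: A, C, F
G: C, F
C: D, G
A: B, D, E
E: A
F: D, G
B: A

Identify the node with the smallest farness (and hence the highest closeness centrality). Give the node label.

Farness (sum of distances to all others) for each node — A:10, B:15, C:12, D:9, E:15, F:12, G:15.
The smallest farness is 9, for D, so D has the highest closeness.

D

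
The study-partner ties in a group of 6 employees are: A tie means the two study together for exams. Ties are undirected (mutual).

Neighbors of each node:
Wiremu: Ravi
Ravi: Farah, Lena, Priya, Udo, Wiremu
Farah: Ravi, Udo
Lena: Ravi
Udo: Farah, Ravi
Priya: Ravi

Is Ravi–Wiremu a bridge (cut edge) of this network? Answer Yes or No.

Yes

Without the Ravi–Wiremu edge there is no alternate route between Ravi and Wiremu, so the network disconnects. It is a bridge.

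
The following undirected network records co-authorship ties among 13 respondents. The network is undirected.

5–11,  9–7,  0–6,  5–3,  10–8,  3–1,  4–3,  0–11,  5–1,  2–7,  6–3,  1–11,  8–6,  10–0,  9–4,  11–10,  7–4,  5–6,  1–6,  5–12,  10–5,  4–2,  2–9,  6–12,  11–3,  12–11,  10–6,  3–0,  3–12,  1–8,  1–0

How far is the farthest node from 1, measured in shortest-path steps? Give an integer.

3

Distances from 1: 0:1, 2:3, 3:1, 4:2, 5:1, 6:1, 7:3, 8:1, 9:3, 10:2, 11:1, 12:2.
The largest is 3 (to 2, 9, and 7), so the eccentricity of 1 is 3.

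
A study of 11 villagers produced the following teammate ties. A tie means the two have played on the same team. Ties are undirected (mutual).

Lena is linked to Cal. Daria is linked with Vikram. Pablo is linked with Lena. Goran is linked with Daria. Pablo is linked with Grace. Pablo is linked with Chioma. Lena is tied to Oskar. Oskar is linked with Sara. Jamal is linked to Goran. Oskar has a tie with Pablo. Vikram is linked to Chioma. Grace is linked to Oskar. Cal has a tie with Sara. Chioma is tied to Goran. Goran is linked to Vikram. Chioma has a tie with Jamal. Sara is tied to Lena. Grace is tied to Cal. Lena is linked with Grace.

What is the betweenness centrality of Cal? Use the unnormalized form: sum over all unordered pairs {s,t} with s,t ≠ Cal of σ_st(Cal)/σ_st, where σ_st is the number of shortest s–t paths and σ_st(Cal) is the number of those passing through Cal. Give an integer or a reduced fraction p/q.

1/3

Pairs whose geodesics pass through Cal — Sara–Grace: 1/3.
All other pairs contribute 0.
Summing the contributions gives betweenness(Cal) = 1/3.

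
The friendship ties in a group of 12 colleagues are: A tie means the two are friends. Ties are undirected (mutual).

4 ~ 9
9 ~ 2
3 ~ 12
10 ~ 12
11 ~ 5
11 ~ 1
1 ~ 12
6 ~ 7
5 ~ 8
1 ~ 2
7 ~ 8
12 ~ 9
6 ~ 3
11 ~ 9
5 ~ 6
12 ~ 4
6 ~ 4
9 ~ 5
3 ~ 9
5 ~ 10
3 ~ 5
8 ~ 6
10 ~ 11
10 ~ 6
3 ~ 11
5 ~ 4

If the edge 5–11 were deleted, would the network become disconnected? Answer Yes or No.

Even without that edge, 5 still reaches 11 via 5 – 10 – 11, so the network stays connected. Not a bridge.

No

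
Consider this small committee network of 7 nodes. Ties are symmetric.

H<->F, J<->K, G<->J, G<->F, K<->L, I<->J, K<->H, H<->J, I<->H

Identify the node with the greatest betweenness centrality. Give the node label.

Unnormalized betweenness of each node: F:1/2, G:1/2, H:9/2, I:0, J:9/2, K:5, L:0.
K has the largest value, 5, making it the main broker — the node through which the most shortest paths run.

K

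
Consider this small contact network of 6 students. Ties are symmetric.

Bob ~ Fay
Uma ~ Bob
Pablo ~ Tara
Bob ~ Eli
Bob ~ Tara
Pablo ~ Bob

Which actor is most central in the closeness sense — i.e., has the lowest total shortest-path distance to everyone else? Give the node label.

Bob

Farness (sum of distances to all others) for each node — Bob:5, Eli:9, Fay:9, Pablo:8, Tara:8, Uma:9.
The smallest farness is 5, for Bob, so Bob has the highest closeness.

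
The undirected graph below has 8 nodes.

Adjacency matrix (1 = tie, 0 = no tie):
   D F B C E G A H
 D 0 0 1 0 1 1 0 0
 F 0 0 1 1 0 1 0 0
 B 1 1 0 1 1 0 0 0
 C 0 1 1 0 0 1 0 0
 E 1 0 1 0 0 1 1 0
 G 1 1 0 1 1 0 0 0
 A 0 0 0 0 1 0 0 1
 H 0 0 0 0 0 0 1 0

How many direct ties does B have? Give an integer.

4

B is directly tied to C, D, E, and F. That is 4 neighbors, so the degree of B is 4.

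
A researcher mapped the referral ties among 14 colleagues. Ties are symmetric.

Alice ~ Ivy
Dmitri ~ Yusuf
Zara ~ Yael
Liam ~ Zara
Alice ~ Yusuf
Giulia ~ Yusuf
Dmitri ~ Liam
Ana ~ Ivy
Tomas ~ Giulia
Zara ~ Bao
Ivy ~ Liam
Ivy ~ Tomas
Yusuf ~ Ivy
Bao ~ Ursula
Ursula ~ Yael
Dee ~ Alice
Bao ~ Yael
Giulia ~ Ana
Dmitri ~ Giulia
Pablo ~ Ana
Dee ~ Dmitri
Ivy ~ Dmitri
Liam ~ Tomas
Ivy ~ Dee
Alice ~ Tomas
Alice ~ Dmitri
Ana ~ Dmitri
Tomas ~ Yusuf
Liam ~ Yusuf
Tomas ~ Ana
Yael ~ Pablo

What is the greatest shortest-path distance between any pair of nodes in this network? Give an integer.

Eccentricity of each node (its greatest distance to any other): Alice:5, Ana:3, Bao:4, Dee:5, Dmitri:4, Giulia:4, Ivy:4, Liam:3, Pablo:3, Tomas:4, Ursula:5, Yael:4, Yusuf:4, Zara:3.
The maximum eccentricity is 5, realized for instance by the pair Dee–Ursula via Dee – Dmitri – Liam – Zara – Bao – Ursula. So the diameter is 5.

5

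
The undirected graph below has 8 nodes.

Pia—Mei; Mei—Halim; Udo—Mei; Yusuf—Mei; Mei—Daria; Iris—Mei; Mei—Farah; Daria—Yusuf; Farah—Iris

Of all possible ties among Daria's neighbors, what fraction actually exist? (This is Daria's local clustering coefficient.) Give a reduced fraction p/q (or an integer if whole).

1

Daria's neighbors: Mei and Yusuf (k = 2).
Possible neighbor pairs: C(2,2) = 1. Edges among them: Mei–Yusuf → e = 1.
Clustering(Daria) = 1/1.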